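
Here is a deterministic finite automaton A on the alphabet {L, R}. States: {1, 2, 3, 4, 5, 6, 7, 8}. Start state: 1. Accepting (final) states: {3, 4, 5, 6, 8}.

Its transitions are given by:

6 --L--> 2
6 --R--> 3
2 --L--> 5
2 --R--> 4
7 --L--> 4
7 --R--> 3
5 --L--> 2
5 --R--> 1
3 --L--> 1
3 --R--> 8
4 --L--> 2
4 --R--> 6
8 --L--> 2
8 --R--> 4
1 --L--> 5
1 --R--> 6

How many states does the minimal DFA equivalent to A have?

3

States {7} cannot be reached from the start state, so discard them.
Start with accepting vs non-accepting: {3,4,5,6,8} | {1,2}.
Refine {3,4,5,6,8} on symbol R: members go to different blocks, giving {3,4,6,8} and {5}.
Stable partition: {3,4,6,8} | {1,2} | {5} — 3 equivalence classes.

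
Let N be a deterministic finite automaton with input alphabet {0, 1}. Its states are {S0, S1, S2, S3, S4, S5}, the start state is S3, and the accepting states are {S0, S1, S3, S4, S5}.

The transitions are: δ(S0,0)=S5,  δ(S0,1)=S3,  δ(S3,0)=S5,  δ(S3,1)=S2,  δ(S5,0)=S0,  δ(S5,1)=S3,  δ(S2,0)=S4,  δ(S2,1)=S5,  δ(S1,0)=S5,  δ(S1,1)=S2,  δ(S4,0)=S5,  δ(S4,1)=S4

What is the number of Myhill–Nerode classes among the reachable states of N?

Reachable states from the start: {S0,S2,S3,S4,S5}. Unreachable: {S1} — drop them.
Start with accepting vs non-accepting: {S0,S3,S4,S5} | {S2}.
Refine {S0,S3,S4,S5} on symbol 1: members go to different blocks, giving {S0,S4,S5} and {S3}.
On input 1, block {S0,S4,S5} splits into {S0,S5} and {S4}.
Stable partition: {S0,S5} | {S2} | {S3} | {S4} — 4 equivalence classes.

4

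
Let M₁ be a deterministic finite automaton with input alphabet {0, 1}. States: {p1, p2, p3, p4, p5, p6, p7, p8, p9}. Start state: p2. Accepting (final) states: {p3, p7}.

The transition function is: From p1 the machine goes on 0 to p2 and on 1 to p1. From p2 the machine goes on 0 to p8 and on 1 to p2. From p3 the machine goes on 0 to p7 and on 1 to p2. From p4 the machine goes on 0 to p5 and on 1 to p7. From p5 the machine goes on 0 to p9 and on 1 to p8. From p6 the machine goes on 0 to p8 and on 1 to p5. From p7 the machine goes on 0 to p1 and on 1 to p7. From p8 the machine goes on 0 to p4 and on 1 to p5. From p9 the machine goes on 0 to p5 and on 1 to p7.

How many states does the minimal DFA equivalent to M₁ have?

Reachable states from the start: {p1,p2,p4,p5,p7,p8,p9}. Unreachable: {p3,p6} — drop them.
Start with accepting vs non-accepting: {p7} | {p1,p2,p4,p5,p8,p9}.
Split {p1,p2,p4,p5,p8,p9} by δ(·,1) → {p1,p2,p5,p8} and {p4,p9}.
Refine {p1,p2,p5,p8} on symbol 0: members go to different blocks, giving {p1,p2} and {p5,p8}.
On input 0, block {p1,p2} splits into {p1} and {p2}.
No further refinement is possible. Final partition (5 blocks): {p7} | {p1} | {p4,p9} | {p5,p8} | {p2}.

5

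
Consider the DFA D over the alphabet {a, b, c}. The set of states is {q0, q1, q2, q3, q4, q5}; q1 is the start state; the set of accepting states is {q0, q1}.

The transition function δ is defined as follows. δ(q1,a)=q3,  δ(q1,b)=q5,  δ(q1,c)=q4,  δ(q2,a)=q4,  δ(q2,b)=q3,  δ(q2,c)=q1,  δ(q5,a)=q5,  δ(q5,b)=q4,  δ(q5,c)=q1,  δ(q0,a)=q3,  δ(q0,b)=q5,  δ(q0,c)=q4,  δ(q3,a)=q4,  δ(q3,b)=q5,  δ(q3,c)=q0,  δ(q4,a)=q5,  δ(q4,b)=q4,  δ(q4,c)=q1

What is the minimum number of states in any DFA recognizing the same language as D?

Reachable states from the start: {q0,q1,q3,q4,q5}. Unreachable: {q2} — drop them.
Start with accepting vs non-accepting: {q0,q1} | {q3,q4,q5}.
No further refinement is possible. Final partition (2 blocks): {q0,q1} | {q3,q4,q5}.

2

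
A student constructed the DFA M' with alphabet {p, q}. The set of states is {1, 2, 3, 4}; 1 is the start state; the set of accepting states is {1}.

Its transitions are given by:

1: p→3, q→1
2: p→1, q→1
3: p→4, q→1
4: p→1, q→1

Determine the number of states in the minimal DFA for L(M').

First remove the unreachable states {2}; 3 states remain.
Start with accepting vs non-accepting: {1} | {3,4}.
On input p, block {3,4} splits into {3} and {4}.
Stable partition: {1} | {3} | {4} — 3 equivalence classes.

3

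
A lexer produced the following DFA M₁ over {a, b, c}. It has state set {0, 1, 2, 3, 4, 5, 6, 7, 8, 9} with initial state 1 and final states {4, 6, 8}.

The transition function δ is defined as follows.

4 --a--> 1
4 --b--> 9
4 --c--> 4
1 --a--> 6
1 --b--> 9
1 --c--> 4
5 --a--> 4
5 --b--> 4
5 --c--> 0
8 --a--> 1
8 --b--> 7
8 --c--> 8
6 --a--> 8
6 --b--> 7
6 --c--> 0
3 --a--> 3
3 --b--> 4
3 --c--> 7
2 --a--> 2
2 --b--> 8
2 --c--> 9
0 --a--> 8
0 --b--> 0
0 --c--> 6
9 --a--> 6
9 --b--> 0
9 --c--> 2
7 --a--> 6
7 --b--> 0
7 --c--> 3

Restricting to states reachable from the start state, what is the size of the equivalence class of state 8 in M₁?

States {5} cannot be reached from the start state, so discard them.
Start with accepting vs non-accepting: {4,6,8} | {0,1,2,3,7,9}.
Split {4,6,8} by δ(·,a) → {4,8} and {6}.
Refine {0,1,2,3,7,9} on symbol a: members go to different blocks, giving {1,7,9} and {2,3} and {0}.
Split {1,7,9} by δ(·,b) → {7,9} and {1}.
The partition is now stable with 6 blocks: {4,8} | {7,9} | {6} | {2,3} | {0} | {1}.
State 8 belongs to the block {4,8}, which has 2 states.

2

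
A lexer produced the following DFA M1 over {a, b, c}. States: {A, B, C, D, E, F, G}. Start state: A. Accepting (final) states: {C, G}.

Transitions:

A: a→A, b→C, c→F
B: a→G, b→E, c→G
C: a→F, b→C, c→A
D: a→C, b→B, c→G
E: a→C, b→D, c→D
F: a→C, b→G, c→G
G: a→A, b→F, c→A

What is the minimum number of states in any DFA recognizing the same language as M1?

States {B,D,E} cannot be reached from the start state, so discard them.
Start with accepting vs non-accepting: {C,G} | {A,F}.
Split {C,G} by δ(·,b) → {C} and {G}.
Split {A,F} by δ(·,a) → {A} and {F}.
The partition is now stable with 4 blocks: {C} | {A} | {G} | {F}.

4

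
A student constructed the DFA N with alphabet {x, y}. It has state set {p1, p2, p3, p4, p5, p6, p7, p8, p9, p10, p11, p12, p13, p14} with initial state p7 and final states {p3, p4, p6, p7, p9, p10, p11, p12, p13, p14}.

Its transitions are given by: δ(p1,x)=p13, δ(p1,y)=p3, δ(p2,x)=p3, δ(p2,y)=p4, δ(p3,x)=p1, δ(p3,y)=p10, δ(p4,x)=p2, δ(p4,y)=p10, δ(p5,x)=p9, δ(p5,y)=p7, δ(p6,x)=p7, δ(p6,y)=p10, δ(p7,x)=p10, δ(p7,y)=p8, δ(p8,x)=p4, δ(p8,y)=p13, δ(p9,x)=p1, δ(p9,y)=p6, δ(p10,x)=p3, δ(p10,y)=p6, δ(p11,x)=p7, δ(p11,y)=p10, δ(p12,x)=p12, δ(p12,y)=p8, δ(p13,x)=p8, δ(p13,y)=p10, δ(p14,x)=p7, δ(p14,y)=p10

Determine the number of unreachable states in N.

Starting at p7 and following transitions, the reachable set is {p1, p2, p3, p4, p6, p7, p8, p10, p13}. That leaves p5, p9, p11, p12, p14 unreachable — 5 in total.

5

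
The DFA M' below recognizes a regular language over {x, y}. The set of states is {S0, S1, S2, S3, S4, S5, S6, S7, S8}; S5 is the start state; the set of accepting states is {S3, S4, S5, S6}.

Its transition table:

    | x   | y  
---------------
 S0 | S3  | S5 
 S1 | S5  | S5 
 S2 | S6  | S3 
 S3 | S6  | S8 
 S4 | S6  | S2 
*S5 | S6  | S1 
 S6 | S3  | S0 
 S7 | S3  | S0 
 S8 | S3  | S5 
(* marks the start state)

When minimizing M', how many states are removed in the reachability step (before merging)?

3

Starting at S5 and following transitions, the reachable set is {S0, S1, S3, S5, S6, S8}. That leaves S2, S4, S7 unreachable — 3 in total.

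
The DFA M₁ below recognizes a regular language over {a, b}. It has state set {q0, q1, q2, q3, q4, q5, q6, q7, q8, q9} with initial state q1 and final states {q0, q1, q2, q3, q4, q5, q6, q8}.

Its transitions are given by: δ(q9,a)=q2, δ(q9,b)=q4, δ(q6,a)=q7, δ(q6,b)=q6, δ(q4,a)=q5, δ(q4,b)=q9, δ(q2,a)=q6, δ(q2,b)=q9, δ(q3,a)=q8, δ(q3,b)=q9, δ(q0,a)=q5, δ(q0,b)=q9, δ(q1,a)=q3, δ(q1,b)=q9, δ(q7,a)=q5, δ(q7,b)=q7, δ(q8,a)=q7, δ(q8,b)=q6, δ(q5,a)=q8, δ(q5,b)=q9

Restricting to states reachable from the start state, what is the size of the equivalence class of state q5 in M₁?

First remove the unreachable states {q0}; 9 states remain.
Start with accepting vs non-accepting: {q1,q2,q3,q4,q5,q6,q8} | {q7,q9}.
Refine {q1,q2,q3,q4,q5,q6,q8} on symbol a: members go to different blocks, giving {q1,q2,q3,q4,q5} and {q6,q8}.
Refine {q1,q2,q3,q4,q5} on symbol a: members go to different blocks, giving {q2,q3,q5} and {q1,q4}.
Split {q7,q9} by δ(·,b) → {q7} and {q9}.
The partition is now stable with 5 blocks: {q2,q3,q5} | {q7} | {q6,q8} | {q1,q4} | {q9}.
The equivalence class containing q5 is {q2,q3,q5}, of size 3.

3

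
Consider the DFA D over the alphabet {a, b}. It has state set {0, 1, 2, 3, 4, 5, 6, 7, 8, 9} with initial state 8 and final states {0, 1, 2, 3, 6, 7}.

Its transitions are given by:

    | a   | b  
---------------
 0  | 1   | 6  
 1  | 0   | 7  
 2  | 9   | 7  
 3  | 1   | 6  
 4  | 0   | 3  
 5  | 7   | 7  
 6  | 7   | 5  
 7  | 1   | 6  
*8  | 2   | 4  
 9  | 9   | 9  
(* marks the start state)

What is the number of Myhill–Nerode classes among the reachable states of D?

Start with accepting vs non-accepting: {0,1,2,3,6,7} | {4,5,8,9}.
Refine {0,1,2,3,6,7} on symbol a: members go to different blocks, giving {0,1,3,6,7} and {2}.
Refine {0,1,3,6,7} on symbol b: members go to different blocks, giving {0,1,3,7} and {6}.
Split {0,1,3,7} by δ(·,b) → {0,3,7} and {1}.
Split {4,5,8,9} by δ(·,a) → {4,5} and {8} and {9}.
No further refinement is possible. Final partition (7 blocks): {0,3,7} | {4,5} | {2} | {6} | {1} | {8} | {9}.

7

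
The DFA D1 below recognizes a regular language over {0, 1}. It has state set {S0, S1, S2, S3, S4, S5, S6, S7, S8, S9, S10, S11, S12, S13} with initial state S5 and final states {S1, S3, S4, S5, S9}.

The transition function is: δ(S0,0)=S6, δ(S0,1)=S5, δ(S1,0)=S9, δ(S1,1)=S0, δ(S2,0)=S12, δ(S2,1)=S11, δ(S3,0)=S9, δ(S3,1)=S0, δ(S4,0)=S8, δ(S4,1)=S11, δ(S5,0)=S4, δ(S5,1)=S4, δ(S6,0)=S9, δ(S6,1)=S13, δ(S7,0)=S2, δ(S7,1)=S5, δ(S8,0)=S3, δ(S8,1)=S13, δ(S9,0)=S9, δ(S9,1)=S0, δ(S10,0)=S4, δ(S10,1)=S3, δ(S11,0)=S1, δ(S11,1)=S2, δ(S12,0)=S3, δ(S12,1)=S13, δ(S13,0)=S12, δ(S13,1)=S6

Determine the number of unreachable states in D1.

2

BFS from S5 reaches {S0, S1, S2, S3, S4, S5, S6, S8, S9, S11, S12, S13}; the 2 state(s) S7, S10 are never visited.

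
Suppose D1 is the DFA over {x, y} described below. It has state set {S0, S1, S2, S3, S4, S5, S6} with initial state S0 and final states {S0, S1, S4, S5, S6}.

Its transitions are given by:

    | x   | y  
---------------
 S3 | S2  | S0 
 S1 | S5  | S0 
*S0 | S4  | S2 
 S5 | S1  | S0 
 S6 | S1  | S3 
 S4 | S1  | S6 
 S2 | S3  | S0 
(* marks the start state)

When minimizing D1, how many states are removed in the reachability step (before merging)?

Every one of the 7 states is reachable from S0.

0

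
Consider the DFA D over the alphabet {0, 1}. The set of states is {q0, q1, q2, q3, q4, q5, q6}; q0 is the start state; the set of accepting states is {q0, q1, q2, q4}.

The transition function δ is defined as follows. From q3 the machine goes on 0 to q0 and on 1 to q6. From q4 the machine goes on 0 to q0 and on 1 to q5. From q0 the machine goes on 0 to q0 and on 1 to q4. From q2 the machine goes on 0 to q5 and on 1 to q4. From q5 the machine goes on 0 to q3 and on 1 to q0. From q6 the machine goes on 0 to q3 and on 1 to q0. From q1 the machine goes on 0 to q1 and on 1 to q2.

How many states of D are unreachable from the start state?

BFS from q0 reaches {q0, q3, q4, q5, q6}; the 2 state(s) q1, q2 are never visited.

2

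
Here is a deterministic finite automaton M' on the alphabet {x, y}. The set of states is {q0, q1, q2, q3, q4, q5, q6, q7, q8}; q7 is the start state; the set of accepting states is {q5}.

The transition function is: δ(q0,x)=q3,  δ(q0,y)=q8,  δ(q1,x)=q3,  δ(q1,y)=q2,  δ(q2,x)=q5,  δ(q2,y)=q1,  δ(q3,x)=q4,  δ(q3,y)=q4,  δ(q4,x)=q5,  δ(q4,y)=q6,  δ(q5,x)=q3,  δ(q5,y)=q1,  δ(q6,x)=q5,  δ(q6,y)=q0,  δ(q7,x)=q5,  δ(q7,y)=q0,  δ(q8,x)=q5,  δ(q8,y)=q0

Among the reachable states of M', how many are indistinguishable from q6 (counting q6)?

Initial partition by acceptance: {q5} | {q0,q1,q2,q3,q4,q6,q7,q8}.
On input x, block {q0,q1,q2,q3,q4,q6,q7,q8} splits into {q2,q4,q6,q7,q8} and {q0,q1,q3}.
Refine {q2,q4,q6,q7,q8} on symbol y: members go to different blocks, giving {q2,q6,q7,q8} and {q4}.
Split {q0,q1,q3} by δ(·,x) → {q0,q1} and {q3}.
The partition is now stable with 5 blocks: {q5} | {q2,q6,q7,q8} | {q0,q1} | {q4} | {q3}.
State q6 belongs to the block {q2,q6,q7,q8}, which has 4 states.

4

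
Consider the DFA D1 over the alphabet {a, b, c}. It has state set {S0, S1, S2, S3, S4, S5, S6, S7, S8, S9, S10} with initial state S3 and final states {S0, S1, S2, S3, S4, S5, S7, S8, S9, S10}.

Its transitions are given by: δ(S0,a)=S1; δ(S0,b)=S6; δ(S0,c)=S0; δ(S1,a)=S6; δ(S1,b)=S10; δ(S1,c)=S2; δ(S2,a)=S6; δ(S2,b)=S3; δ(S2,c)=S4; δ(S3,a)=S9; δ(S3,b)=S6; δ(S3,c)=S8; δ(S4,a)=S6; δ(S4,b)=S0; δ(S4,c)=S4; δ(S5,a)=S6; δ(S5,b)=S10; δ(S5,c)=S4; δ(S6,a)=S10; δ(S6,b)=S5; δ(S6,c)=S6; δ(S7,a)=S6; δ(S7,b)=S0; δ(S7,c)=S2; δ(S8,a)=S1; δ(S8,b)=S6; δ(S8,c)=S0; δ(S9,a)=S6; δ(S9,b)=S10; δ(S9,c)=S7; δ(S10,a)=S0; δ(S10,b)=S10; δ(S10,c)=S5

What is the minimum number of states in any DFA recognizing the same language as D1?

5

All states are reachable from the start state.
P0 = {S0,S1,S2,S3,S4,S5,S7,S8,S9,S10} | {S6}.
On input a, block {S0,S1,S2,S3,S4,S5,S7,S8,S9,S10} splits into {S1,S2,S4,S5,S7,S9} and {S0,S3,S8,S10}.
Refine {S0,S3,S8,S10} on symbol a: members go to different blocks, giving {S0,S3,S8} and {S10}.
Refine {S1,S2,S4,S5,S7,S9} on symbol b: members go to different blocks, giving {S1,S5,S9} and {S2,S4,S7}.
The partition is now stable with 5 blocks: {S1,S5,S9} | {S6} | {S0,S3,S8} | {S10} | {S2,S4,S7}.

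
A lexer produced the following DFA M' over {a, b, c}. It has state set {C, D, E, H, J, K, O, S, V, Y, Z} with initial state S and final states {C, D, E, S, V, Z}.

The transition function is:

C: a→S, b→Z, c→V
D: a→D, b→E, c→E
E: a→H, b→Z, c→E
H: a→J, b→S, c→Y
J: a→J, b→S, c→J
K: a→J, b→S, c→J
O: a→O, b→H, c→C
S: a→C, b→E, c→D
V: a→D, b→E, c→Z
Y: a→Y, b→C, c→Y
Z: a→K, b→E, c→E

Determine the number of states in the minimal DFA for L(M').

Reachable states from the start: {C,D,E,H,J,K,S,V,Y,Z}. Unreachable: {O} — drop them.
Start with accepting vs non-accepting: {C,D,E,S,V,Z} | {H,J,K,Y}.
Refine {C,D,E,S,V,Z} on symbol a: members go to different blocks, giving {C,D,S,V} and {E,Z}.
On input c, block {C,D,S,V} splits into {D,V} and {C,S}.
Stable partition: {D,V} | {H,J,K,Y} | {E,Z} | {C,S} — 4 equivalence classes.

4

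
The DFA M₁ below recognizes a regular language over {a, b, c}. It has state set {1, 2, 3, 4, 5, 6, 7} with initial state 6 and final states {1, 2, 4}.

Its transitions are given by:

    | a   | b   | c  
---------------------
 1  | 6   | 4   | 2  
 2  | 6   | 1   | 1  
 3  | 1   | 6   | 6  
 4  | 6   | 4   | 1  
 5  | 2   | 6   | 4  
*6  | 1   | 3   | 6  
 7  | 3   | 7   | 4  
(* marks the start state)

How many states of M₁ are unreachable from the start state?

BFS from 6 reaches {1, 2, 3, 4, 6}; the 2 state(s) 5, 7 are never visited.

2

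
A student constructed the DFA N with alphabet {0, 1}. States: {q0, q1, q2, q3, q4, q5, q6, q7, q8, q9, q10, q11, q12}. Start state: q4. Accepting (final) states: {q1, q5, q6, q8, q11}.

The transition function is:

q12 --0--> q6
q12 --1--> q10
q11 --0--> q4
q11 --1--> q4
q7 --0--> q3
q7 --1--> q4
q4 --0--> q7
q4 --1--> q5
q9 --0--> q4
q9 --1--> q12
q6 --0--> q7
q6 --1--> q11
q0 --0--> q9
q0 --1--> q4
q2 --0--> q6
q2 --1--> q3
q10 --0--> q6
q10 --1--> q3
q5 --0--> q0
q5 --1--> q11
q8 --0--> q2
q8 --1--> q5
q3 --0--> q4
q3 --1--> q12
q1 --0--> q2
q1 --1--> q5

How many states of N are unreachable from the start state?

Starting at q4 and following transitions, the reachable set is {q0, q3, q4, q5, q6, q7, q9, q10, q11, q12}. That leaves q1, q2, q8 unreachable — 3 in total.

3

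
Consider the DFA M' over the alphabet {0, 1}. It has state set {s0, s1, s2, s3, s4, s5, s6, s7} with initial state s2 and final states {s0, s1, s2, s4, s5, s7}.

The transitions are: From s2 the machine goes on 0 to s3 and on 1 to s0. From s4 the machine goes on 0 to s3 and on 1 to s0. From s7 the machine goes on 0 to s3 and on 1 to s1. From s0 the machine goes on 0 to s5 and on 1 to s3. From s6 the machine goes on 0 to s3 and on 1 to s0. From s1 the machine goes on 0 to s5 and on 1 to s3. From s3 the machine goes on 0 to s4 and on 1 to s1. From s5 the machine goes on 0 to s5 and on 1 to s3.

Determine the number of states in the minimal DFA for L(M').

3

States {s6,s7} cannot be reached from the start state, so discard them.
P0 = {s0,s1,s2,s4,s5} | {s3}.
Refine {s0,s1,s2,s4,s5} on symbol 0: members go to different blocks, giving {s0,s1,s5} and {s2,s4}.
The partition is now stable with 3 blocks: {s0,s1,s5} | {s3} | {s2,s4}.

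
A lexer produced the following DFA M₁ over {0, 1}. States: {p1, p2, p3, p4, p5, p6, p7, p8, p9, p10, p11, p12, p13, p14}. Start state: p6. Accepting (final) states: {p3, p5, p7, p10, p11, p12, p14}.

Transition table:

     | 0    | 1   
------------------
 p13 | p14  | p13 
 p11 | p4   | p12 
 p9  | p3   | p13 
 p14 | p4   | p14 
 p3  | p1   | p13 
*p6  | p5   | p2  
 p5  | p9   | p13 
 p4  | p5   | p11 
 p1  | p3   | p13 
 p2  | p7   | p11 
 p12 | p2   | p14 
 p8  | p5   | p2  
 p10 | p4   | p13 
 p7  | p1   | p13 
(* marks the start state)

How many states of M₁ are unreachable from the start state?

BFS from p6 reaches {p1, p2, p3, p4, p5, p6, p7, p9, p11, p12, p13, p14}; the 2 state(s) p8, p10 are never visited.

2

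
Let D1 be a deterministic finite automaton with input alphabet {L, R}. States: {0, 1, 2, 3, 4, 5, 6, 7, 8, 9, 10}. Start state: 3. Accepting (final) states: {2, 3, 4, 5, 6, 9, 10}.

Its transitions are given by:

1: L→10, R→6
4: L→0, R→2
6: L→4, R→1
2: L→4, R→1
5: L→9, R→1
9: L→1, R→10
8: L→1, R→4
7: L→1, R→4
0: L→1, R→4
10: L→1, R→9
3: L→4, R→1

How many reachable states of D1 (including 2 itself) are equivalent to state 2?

3

States {5,7,8} cannot be reached from the start state, so discard them.
P0 = {2,3,4,6,9,10} | {0,1}.
Refine {2,3,4,6,9,10} on symbol L: members go to different blocks, giving {2,3,6} and {4,9,10}.
Split {0,1} by δ(·,L) → {0} and {1}.
Split {4,9,10} by δ(·,L) → {9,10} and {4}.
No further refinement is possible. Final partition (5 blocks): {2,3,6} | {0} | {9,10} | {1} | {4}.
State 2 belongs to the block {2,3,6}, which has 3 states.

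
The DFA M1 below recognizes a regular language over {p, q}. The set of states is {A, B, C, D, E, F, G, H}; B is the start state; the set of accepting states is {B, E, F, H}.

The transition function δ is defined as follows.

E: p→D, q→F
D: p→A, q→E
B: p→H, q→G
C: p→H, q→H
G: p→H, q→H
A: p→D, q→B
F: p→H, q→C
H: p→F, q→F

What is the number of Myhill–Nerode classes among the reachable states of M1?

States {A,D,E} cannot be reached from the start state, so discard them.
P0 = {B,F,H} | {C,G}.
On input q, block {B,F,H} splits into {B,F} and {H}.
Stable partition: {B,F} | {C,G} | {H} — 3 equivalence classes.

3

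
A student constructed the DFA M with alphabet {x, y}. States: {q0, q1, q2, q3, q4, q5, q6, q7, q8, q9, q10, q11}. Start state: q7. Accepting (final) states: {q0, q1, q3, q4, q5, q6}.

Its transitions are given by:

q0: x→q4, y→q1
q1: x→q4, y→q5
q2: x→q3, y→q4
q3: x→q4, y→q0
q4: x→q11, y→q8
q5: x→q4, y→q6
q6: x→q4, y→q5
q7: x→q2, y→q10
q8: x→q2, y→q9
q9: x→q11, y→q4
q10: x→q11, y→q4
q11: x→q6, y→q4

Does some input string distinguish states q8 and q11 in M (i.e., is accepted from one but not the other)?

Yes

Start with accepting vs non-accepting: {q0,q1,q3,q4,q5,q6} | {q2,q7,q8,q9,q10,q11}.
Refine {q0,q1,q3,q4,q5,q6} on symbol x: members go to different blocks, giving {q0,q1,q3,q5,q6} and {q4}.
Refine {q2,q7,q8,q9,q10,q11} on symbol x: members go to different blocks, giving {q7,q8,q9,q10} and {q2,q11}.
Split {q7,q8,q9,q10} by δ(·,y) → {q7,q8} and {q9,q10}.
The partition is now stable with 5 blocks: {q0,q1,q3,q5,q6} | {q7,q8} | {q4} | {q2,q11} | {q9,q10}.
q8 and q11 end up in different blocks, so they are distinguishable. For instance, the string 'x' is accepted from only q11.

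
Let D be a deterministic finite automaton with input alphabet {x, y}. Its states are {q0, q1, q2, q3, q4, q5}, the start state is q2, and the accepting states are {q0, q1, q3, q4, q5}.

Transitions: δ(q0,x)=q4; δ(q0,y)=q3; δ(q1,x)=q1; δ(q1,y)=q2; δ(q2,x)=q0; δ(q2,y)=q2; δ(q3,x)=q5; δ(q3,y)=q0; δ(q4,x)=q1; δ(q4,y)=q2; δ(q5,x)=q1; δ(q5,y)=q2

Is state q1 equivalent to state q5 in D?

All states are reachable from the start state.
Initial partition by acceptance: {q0,q1,q3,q4,q5} | {q2}.
On input y, block {q0,q1,q3,q4,q5} splits into {q1,q4,q5} and {q0,q3}.
No further refinement is possible. Final partition (3 blocks): {q1,q4,q5} | {q2} | {q0,q3}.
q1 and q5 lie in the same block of the stable partition, so they are equivalent — no string distinguishes them.

Yes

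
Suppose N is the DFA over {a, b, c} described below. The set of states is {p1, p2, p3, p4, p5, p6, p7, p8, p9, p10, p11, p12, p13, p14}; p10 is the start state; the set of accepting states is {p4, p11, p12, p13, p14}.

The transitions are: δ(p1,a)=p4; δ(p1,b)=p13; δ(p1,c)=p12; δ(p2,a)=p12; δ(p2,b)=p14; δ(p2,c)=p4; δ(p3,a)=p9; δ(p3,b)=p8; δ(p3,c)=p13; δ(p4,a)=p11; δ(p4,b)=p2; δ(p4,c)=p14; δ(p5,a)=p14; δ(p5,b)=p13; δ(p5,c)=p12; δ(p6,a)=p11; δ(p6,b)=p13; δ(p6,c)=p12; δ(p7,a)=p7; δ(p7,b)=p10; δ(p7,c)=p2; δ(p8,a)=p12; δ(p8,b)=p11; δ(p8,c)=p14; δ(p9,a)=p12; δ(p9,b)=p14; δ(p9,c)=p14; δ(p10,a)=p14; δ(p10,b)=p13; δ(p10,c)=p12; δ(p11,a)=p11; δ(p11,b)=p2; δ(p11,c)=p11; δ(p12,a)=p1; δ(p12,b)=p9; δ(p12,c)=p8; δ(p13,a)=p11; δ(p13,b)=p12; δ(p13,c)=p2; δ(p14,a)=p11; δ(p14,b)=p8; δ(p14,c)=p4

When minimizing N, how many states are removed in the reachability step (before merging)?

Starting at p10 and following transitions, the reachable set is {p1, p2, p4, p8, p9, p10, p11, p12, p13, p14}. That leaves p3, p5, p6, p7 unreachable — 4 in total.

4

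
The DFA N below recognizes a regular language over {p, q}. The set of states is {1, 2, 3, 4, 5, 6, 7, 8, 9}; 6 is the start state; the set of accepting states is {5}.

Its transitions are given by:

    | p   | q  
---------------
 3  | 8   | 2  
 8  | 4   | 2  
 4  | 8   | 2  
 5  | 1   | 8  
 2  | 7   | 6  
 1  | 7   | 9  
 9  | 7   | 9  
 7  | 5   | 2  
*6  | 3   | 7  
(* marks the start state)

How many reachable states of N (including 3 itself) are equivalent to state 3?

3

Initial partition by acceptance: {5} | {1,2,3,4,6,7,8,9}.
On input p, block {1,2,3,4,6,7,8,9} splits into {1,2,3,4,6,8,9} and {7}.
Refine {1,2,3,4,6,8,9} on symbol p: members go to different blocks, giving {3,4,6,8} and {1,2,9}.
Refine {3,4,6,8} on symbol q: members go to different blocks, giving {3,4,8} and {6}.
Refine {1,2,9} on symbol q: members go to different blocks, giving {1,9} and {2}.
The partition is now stable with 6 blocks: {5} | {3,4,8} | {7} | {1,9} | {6} | {2}.
State 3 belongs to the block {3,4,8}, which has 3 states.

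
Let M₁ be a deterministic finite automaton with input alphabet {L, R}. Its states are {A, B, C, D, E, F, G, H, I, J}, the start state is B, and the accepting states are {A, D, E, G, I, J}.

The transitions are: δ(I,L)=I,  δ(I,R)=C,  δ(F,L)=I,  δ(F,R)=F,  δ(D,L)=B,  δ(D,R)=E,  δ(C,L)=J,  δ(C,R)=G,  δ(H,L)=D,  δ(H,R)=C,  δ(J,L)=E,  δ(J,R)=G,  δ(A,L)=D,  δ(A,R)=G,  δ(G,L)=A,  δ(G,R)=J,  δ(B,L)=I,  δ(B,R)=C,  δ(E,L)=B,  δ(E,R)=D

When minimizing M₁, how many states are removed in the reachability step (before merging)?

2

Starting at B and following transitions, the reachable set is {A, B, C, D, E, G, I, J}. That leaves F, H unreachable — 2 in total.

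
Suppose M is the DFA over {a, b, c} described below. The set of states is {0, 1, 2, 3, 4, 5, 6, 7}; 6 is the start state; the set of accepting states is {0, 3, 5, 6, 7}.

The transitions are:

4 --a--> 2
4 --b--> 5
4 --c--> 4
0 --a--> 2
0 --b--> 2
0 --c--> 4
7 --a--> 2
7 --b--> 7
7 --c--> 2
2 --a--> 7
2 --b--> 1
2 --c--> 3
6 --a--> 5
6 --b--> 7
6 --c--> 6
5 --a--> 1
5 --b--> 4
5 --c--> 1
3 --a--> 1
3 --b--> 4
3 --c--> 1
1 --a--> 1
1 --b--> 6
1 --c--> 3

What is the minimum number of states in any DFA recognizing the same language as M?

Reachable states from the start: {1,2,3,4,5,6,7}. Unreachable: {0} — drop them.
Start with accepting vs non-accepting: {3,5,6,7} | {1,2,4}.
Split {3,5,6,7} by δ(·,a) → {3,5,7} and {6}.
Split {3,5,7} by δ(·,b) → {3,5} and {7}.
Split {1,2,4} by δ(·,a) → {1,4} and {2}.
On input a, block {1,4} splits into {1} and {4}.
Stable partition: {3,5} | {1} | {6} | {7} | {2} | {4} — 6 equivalence classes.

6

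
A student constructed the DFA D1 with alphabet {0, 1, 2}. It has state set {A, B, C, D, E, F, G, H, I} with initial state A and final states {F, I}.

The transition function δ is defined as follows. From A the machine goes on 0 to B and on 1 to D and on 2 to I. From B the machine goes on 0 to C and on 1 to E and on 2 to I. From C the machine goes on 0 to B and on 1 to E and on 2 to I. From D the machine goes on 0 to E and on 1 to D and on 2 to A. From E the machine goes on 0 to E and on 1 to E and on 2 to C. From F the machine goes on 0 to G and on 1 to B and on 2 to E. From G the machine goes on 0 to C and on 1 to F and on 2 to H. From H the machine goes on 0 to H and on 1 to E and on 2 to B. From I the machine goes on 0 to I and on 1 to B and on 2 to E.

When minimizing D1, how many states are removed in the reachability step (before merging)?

3

No path from A leads to F, G, H; the other 6 states are all reachable.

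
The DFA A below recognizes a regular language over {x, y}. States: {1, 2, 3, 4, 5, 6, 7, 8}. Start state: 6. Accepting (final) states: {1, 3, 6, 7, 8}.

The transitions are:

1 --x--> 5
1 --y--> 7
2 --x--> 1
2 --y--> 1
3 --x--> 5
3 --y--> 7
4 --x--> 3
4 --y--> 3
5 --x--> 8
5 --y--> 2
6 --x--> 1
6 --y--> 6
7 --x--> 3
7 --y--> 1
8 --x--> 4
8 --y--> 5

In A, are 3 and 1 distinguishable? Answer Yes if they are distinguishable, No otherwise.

No

Every state is reachable, so we keep all 8.
Initial partition by acceptance: {1,3,6,7,8} | {2,4,5}.
Split {1,3,6,7,8} by δ(·,x) → {1,3,8} and {6,7}.
Refine {1,3,8} on symbol y: members go to different blocks, giving {1,3} and {8}.
Split {2,4,5} by δ(·,x) → {2,4} and {5}.
On input y, block {6,7} splits into {6} and {7}.
No further refinement is possible. Final partition (6 blocks): {1,3} | {2,4} | {6} | {8} | {5} | {7}.
3 and 1 lie in the same block of the stable partition, so they are equivalent — no string distinguishes them.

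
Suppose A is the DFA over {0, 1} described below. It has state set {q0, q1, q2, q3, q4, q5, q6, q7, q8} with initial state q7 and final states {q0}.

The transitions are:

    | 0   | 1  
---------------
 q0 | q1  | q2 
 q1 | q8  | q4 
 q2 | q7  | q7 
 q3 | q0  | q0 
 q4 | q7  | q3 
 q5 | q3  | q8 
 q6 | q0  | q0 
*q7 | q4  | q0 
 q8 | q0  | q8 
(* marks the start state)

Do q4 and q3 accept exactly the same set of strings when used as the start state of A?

No

Reachable states from the start: {q0,q1,q2,q3,q4,q7,q8}. Unreachable: {q5,q6} — drop them.
Initial partition by acceptance: {q0} | {q1,q2,q3,q4,q7,q8}.
Split {q1,q2,q3,q4,q7,q8} by δ(·,0) → {q1,q2,q4,q7} and {q3,q8}.
Refine {q1,q2,q4,q7} on symbol 0: members go to different blocks, giving {q2,q4,q7} and {q1}.
Refine {q2,q4,q7} on symbol 1: members go to different blocks, giving {q2} and {q4} and {q7}.
Refine {q3,q8} on symbol 1: members go to different blocks, giving {q3} and {q8}.
No further refinement is possible. Final partition (7 blocks): {q0} | {q2} | {q3} | {q1} | {q4} | {q7} | {q8}.
q4 and q3 end up in different blocks, so they are distinguishable. For instance, the string '0' is accepted from only q3.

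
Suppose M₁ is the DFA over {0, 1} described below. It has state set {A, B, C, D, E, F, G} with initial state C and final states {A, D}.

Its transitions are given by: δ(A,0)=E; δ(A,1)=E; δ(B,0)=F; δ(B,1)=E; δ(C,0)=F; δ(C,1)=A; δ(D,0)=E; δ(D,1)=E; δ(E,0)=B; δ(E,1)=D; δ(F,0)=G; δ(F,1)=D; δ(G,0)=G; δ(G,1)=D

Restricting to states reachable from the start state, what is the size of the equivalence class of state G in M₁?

3

Every state is reachable, so we keep all 7.
P0 = {A,D} | {B,C,E,F,G}.
Split {B,C,E,F,G} by δ(·,1) → {C,E,F,G} and {B}.
Refine {C,E,F,G} on symbol 0: members go to different blocks, giving {C,F,G} and {E}.
No further refinement is possible. Final partition (4 blocks): {A,D} | {C,F,G} | {B} | {E}.
State G belongs to the block {C,F,G}, which has 3 states.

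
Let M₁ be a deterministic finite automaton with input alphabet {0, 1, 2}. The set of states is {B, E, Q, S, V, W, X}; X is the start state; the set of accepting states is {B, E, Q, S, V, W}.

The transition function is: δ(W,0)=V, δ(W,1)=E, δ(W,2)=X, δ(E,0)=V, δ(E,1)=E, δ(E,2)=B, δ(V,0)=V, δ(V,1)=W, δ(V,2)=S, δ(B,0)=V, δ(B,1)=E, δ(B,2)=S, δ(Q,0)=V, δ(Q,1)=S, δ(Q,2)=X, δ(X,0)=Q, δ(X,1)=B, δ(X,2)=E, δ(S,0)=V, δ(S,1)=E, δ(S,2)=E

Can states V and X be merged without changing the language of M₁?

No

All states are reachable from the start state.
Start with accepting vs non-accepting: {B,E,Q,S,V,W} | {X}.
On input 2, block {B,E,Q,S,V,W} splits into {B,E,S,V} and {Q,W}.
On input 1, block {B,E,S,V} splits into {B,E,S} and {V}.
No further refinement is possible. Final partition (4 blocks): {B,E,S} | {X} | {Q,W} | {V}.
V and X end up in different blocks, so they are distinguishable. For instance, the string 'ε' is accepted from only V.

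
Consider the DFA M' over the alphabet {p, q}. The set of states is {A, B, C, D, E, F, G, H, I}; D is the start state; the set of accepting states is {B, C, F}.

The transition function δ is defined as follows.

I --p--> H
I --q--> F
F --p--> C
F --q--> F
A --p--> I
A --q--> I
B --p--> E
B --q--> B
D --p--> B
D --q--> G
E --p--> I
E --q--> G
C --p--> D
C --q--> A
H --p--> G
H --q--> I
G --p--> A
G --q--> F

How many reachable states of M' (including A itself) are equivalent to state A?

All states are reachable from the start state.
P0 = {B,C,F} | {A,D,E,G,H,I}.
Refine {B,C,F} on symbol p: members go to different blocks, giving {B,C} and {F}.
Split {B,C} by δ(·,q) → {B} and {C}.
On input p, block {A,D,E,G,H,I} splits into {A,E,G,H,I} and {D}.
On input q, block {A,E,G,H,I} splits into {A,E,H} and {G,I}.
No further refinement is possible. Final partition (6 blocks): {B} | {A,E,H} | {F} | {C} | {D} | {G,I}.
State A belongs to the block {A,E,H}, which has 3 states.

3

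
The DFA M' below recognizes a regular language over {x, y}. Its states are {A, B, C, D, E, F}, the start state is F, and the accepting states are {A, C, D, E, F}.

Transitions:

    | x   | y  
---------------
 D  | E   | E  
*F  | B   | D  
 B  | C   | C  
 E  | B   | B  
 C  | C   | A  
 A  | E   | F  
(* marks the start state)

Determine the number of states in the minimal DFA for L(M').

6

Every state is reachable, so we keep all 6.
P0 = {A,C,D,E,F} | {B}.
Refine {A,C,D,E,F} on symbol x: members go to different blocks, giving {A,C,D} and {E,F}.
On input x, block {A,C,D} splits into {A,D} and {C}.
Split {E,F} by δ(·,y) → {E} and {F}.
On input y, block {A,D} splits into {A} and {D}.
The partition is now stable with 6 blocks: {A} | {B} | {E} | {C} | {F} | {D}.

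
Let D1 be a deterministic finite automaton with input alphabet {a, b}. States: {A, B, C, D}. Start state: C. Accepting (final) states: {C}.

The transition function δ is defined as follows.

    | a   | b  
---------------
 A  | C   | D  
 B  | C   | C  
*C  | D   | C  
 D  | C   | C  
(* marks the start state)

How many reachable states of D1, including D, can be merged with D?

First remove the unreachable states {A,B}; 2 states remain.
Start with accepting vs non-accepting: {C} | {D}.
No further refinement is possible. Final partition (2 blocks): {C} | {D}.
The equivalence class containing D is {D}, of size 1.

1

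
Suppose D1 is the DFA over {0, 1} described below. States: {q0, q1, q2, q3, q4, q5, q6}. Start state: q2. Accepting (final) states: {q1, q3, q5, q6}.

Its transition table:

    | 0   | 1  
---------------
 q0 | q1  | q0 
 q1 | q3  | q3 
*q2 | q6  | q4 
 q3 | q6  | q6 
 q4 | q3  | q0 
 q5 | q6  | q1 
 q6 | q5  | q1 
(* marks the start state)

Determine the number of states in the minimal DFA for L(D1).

2

All states are reachable from the start state.
P0 = {q1,q3,q5,q6} | {q0,q2,q4}.
Stable partition: {q1,q3,q5,q6} | {q0,q2,q4} — 2 equivalence classes.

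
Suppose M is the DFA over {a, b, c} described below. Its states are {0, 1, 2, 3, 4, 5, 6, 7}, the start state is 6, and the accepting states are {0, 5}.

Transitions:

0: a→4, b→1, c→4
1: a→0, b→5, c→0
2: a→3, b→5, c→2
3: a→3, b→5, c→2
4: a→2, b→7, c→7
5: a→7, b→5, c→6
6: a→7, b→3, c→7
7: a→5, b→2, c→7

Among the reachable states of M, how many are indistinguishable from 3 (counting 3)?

States {0,1,4} cannot be reached from the start state, so discard them.
Initial partition by acceptance: {5} | {2,3,6,7}.
Refine {2,3,6,7} on symbol a: members go to different blocks, giving {2,3,6} and {7}.
Split {2,3,6} by δ(·,a) → {2,3} and {6}.
Stable partition: {5} | {2,3} | {7} | {6} — 4 equivalence classes.
The equivalence class containing 3 is {2,3}, of size 2.

2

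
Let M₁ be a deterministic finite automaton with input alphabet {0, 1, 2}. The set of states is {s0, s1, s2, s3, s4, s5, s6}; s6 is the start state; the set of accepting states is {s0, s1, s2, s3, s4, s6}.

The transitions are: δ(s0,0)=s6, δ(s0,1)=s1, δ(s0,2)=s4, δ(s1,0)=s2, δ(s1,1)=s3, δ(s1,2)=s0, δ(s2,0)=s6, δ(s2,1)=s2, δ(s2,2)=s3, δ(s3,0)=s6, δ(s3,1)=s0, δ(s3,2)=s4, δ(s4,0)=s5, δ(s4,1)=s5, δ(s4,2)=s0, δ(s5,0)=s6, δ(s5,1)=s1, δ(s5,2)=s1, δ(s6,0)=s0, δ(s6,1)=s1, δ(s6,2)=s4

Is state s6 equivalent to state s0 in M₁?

Yes

All states are reachable from the start state.
P0 = {s0,s1,s2,s3,s4,s6} | {s5}.
On input 0, block {s0,s1,s2,s3,s4,s6} splits into {s0,s1,s2,s3,s6} and {s4}.
On input 2, block {s0,s1,s2,s3,s6} splits into {s0,s3,s6} and {s1,s2}.
Split {s0,s3,s6} by δ(·,1) → {s0,s6} and {s3}.
Refine {s1,s2} on symbol 0: members go to different blocks, giving {s1} and {s2}.
Stable partition: {s0,s6} | {s5} | {s4} | {s1} | {s3} | {s2} — 6 equivalence classes.
s6 and s0 lie in the same block of the stable partition, so they are equivalent — no string distinguishes them.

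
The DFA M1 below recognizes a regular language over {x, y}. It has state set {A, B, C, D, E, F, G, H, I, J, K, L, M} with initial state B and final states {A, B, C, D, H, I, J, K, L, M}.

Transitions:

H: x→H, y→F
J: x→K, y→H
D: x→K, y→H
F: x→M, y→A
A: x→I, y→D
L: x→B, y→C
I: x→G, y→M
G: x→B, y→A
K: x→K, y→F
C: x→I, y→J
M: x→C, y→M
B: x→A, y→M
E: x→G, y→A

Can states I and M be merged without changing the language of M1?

Reachable states from the start: {A,B,C,D,F,G,H,I,J,K,M}. Unreachable: {E,L} — drop them.
Initial partition by acceptance: {A,B,C,D,H,I,J,K,M} | {F,G}.
Refine {A,B,C,D,H,I,J,K,M} on symbol x: members go to different blocks, giving {A,B,C,D,H,J,K,M} and {I}.
Refine {A,B,C,D,H,J,K,M} on symbol x: members go to different blocks, giving {B,D,H,J,K,M} and {A,C}.
On input x, block {B,D,H,J,K,M} splits into {D,H,J,K} and {B,M}.
Split {D,H,J,K} by δ(·,y) → {D,J} and {H,K}.
The partition is now stable with 6 blocks: {D,J} | {F,G} | {I} | {A,C} | {B,M} | {H,K}.
I and M end up in different blocks, so they are distinguishable. For instance, the string 'x' is accepted from only M.

No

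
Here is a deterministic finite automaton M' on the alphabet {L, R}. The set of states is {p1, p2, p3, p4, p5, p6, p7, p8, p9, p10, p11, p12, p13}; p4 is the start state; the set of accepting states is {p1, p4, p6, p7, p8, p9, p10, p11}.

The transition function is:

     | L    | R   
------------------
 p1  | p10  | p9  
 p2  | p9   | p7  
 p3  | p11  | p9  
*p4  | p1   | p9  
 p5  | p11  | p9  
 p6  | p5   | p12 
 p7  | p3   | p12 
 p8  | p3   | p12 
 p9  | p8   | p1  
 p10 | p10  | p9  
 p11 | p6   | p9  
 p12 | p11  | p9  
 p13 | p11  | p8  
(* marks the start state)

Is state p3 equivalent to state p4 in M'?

No

Reachable states from the start: {p1,p3,p4,p5,p6,p8,p9,p10,p11,p12}. Unreachable: {p2,p7,p13} — drop them.
Initial partition by acceptance: {p1,p4,p6,p8,p9,p10,p11} | {p3,p5,p12}.
Refine {p1,p4,p6,p8,p9,p10,p11} on symbol L: members go to different blocks, giving {p1,p4,p9,p10,p11} and {p6,p8}.
On input L, block {p1,p4,p9,p10,p11} splits into {p1,p4,p10} and {p9,p11}.
Split {p9,p11} by δ(·,R) → {p9} and {p11}.
Stable partition: {p1,p4,p10} | {p3,p5,p12} | {p6,p8} | {p9} | {p11} — 5 equivalence classes.
p3 and p4 end up in different blocks, so they are distinguishable. For instance, the string 'ε' is accepted from only p4.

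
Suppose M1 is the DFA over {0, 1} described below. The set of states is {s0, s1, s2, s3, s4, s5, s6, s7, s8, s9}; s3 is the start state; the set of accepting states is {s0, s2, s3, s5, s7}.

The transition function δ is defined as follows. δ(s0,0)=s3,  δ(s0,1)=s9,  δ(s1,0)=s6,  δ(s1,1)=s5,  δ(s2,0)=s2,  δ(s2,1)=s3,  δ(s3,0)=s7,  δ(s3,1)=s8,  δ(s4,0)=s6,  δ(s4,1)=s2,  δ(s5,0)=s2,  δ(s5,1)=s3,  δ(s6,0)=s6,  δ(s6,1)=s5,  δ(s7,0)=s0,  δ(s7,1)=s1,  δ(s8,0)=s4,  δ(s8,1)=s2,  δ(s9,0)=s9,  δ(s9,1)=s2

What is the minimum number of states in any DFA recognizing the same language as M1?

3

Every state is reachable, so we keep all 10.
P0 = {s0,s2,s3,s5,s7} | {s1,s4,s6,s8,s9}.
Refine {s0,s2,s3,s5,s7} on symbol 1: members go to different blocks, giving {s0,s3,s7} and {s2,s5}.
Stable partition: {s0,s3,s7} | {s1,s4,s6,s8,s9} | {s2,s5} — 3 equivalence classes.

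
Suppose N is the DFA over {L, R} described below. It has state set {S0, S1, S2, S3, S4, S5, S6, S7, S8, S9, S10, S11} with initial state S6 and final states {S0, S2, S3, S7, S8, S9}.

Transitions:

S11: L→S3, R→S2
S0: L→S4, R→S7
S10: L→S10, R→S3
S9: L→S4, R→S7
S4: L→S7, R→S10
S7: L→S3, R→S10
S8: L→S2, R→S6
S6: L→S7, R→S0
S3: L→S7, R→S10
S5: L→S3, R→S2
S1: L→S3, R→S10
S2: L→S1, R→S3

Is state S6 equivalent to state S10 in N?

No

States {S1,S2,S5,S8,S9,S11} cannot be reached from the start state, so discard them.
Start with accepting vs non-accepting: {S0,S3,S7} | {S4,S6,S10}.
Split {S0,S3,S7} by δ(·,L) → {S3,S7} and {S0}.
Refine {S4,S6,S10} on symbol L: members go to different blocks, giving {S4,S6} and {S10}.
On input R, block {S4,S6} splits into {S4} and {S6}.
Stable partition: {S3,S7} | {S4} | {S0} | {S10} | {S6} — 5 equivalence classes.
S6 and S10 end up in different blocks, so they are distinguishable. For instance, the string 'L' is accepted from only S6.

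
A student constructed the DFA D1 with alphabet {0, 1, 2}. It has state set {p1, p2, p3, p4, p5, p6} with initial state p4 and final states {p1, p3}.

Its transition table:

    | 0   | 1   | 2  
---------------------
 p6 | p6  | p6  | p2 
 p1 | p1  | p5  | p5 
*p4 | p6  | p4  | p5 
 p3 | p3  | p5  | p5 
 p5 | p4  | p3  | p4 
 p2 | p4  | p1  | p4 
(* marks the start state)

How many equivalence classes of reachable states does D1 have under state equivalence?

Every state is reachable, so we keep all 6.
Start with accepting vs non-accepting: {p1,p3} | {p2,p4,p5,p6}.
Split {p2,p4,p5,p6} by δ(·,1) → {p2,p5} and {p4,p6}.
Stable partition: {p1,p3} | {p2,p5} | {p4,p6} — 3 equivalence classes.

3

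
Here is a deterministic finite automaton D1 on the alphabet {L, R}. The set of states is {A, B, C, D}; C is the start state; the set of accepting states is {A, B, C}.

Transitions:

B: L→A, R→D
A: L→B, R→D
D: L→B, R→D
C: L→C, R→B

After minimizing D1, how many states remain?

3

P0 = {A,B,C} | {D}.
On input R, block {A,B,C} splits into {A,B} and {C}.
The partition is now stable with 3 blocks: {A,B} | {D} | {C}.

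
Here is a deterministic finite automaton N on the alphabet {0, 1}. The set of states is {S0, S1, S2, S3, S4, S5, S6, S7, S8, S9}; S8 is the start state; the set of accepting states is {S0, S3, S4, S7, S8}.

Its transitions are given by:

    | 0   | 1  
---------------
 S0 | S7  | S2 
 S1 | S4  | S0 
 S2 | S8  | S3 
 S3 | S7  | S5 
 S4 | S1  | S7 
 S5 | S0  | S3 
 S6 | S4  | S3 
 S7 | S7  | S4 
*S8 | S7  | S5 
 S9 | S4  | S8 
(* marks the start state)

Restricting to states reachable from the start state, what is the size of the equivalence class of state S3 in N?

Reachable states from the start: {S0,S1,S2,S3,S4,S5,S7,S8}. Unreachable: {S6,S9} — drop them.
P0 = {S0,S3,S4,S7,S8} | {S1,S2,S5}.
Refine {S0,S3,S4,S7,S8} on symbol 0: members go to different blocks, giving {S0,S3,S7,S8} and {S4}.
Split {S0,S3,S7,S8} by δ(·,1) → {S0,S3,S8} and {S7}.
On input 0, block {S1,S2,S5} splits into {S2,S5} and {S1}.
The partition is now stable with 5 blocks: {S0,S3,S8} | {S2,S5} | {S4} | {S7} | {S1}.
State S3 belongs to the block {S0,S3,S8}, which has 3 states.

3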